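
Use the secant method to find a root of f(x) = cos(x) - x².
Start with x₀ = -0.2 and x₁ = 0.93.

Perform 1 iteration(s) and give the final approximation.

f(x) = cos(x) - x²
x₀ = -0.2, x₁ = 0.93

Secant formula: x_{n+1} = x_n - f(x_n)(x_n - x_{n-1})/(f(x_n) - f(x_{n-1}))

Iteration 1:
  f(-0.200000) = 0.940067
  f(0.930000) = -0.267066
  x_2 = 0.930000 - (-0.267066)×(0.930000 - (-0.200000))/(-0.267066 - 0.940067)
       = 0.679999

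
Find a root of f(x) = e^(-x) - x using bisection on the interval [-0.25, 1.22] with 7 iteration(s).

f(x) = e^(-x) - x
Initial interval: [-0.25, 1.22]

Iteration 1:
  c_1 = (-0.250000 + 1.220000)/2 = 0.485000
  f(c_1) = f(0.485000) = 0.130697
  f(a) × f(c) ≥ 0, new interval: [0.485000, 1.220000]
Iteration 2:
  c_2 = (0.485000 + 1.220000)/2 = 0.852500
  f(c_2) = f(0.852500) = -0.426152
  f(a) × f(c) < 0, new interval: [0.485000, 0.852500]
Iteration 3:
  c_3 = (0.485000 + 0.852500)/2 = 0.668750
  f(c_3) = f(0.668750) = -0.156401
  f(a) × f(c) < 0, new interval: [0.485000, 0.668750]
Iteration 4:
  c_4 = (0.485000 + 0.668750)/2 = 0.576875
  f(c_4) = f(0.576875) = -0.015224
  f(a) × f(c) < 0, new interval: [0.485000, 0.576875]
Iteration 5:
  c_5 = (0.485000 + 0.576875)/2 = 0.530938
  f(c_5) = f(0.530938) = 0.057116
  f(a) × f(c) ≥ 0, new interval: [0.530938, 0.576875]
Iteration 6:
  c_6 = (0.530938 + 0.576875)/2 = 0.553906
  f(c_6) = f(0.553906) = 0.020794
  f(a) × f(c) ≥ 0, new interval: [0.553906, 0.576875]
Iteration 7:
  c_7 = (0.553906 + 0.576875)/2 = 0.565391
  f(c_7) = f(0.565391) = 0.002748
  f(a) × f(c) ≥ 0, new interval: [0.565391, 0.576875]

After 7 iteration(s), the approximation is c_7 = 0.565391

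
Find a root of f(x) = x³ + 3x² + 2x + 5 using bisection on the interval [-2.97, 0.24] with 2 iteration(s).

f(x) = x³ + 3x² + 2x + 5
Initial interval: [-2.97, 0.24]

Iteration 1:
  c_1 = (-2.970000 + 0.240000)/2 = -1.365000
  f(c_1) = f(-1.365000) = 5.316373
  f(a) × f(c) < 0, new interval: [-2.970000, -1.365000]
Iteration 2:
  c_2 = (-2.970000 + (-1.365000))/2 = -2.167500
  f(c_2) = f(-2.167500) = 4.576132
  f(a) × f(c) < 0, new interval: [-2.970000, -2.167500]

After 2 iteration(s), the approximation is c_2 = -2.167500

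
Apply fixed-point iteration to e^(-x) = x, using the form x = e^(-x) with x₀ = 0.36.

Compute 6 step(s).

Equation: e^(-x) = x
Fixed-point form: x = e^(-x)
x₀ = 0.36

x_1 = g(0.360000) = 0.697676
x_2 = g(0.697676) = 0.497741
x_3 = g(0.497741) = 0.607903
x_4 = g(0.607903) = 0.544492
x_5 = g(0.544492) = 0.580137
x_6 = g(0.580137) = 0.559822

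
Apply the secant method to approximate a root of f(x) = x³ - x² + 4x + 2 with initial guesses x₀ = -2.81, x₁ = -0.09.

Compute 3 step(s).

f(x) = x³ - x² + 4x + 2
x₀ = -2.81, x₁ = -0.09

Secant formula: x_{n+1} = x_n - f(x_n)(x_n - x_{n-1})/(f(x_n) - f(x_{n-1}))

Iteration 1:
  f(-2.810000) = -39.324141
  f(-0.090000) = 1.631171
  x_2 = -0.090000 - 1.631171×(-0.090000 - (-2.810000))/(1.631171 - (-39.324141))
       = -0.198332
Iteration 2:
  f(-0.090000) = 1.631171
  f(-0.198332) = 1.159533
  x_3 = -0.198332 - 1.159533×(-0.198332 - (-0.090000))/(1.159533 - 1.631171)
       = -0.464670
Iteration 3:
  f(-0.198332) = 1.159533
  f(-0.464670) = -0.174930
  x_4 = -0.464670 - (-0.174930)×(-0.464670 - (-0.198332))/(-0.174930 - 1.159533)
       = -0.429757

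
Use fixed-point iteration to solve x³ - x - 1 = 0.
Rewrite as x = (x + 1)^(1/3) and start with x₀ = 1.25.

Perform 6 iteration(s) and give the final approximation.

Equation: x³ - x - 1 = 0
Fixed-point form: x = (x + 1)^(1/3)
x₀ = 1.25

x_1 = g(1.250000) = 1.310371
x_2 = g(1.310371) = 1.321987
x_3 = g(1.321987) = 1.324199
x_4 = g(1.324199) = 1.324619
x_5 = g(1.324619) = 1.324699
x_6 = g(1.324699) = 1.324714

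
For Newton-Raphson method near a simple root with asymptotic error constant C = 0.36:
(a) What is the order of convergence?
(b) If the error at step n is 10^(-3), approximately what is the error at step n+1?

(a) Newton-Raphson has quadratic (order 2) convergence near simple roots.
    This means |e_{n+1}| ≈ C|e_n|².

(b) With |e_n| = 10^(-3) and C = 0.36:
    |e_{n+1}| ≈ 0.36 × (10^(-3))² = 0.36 × 10^(-6)

(a) 2 (quadratic); (b) |e_{n+1}| ≈ 3.600e-07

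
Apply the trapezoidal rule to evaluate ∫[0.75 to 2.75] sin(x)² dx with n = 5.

f(x) = sin(x)²
a = 0.75, b = 2.75, n = 5
h = (b - a)/n = 0.400000

Trapezoidal rule: (h/2)[f(x₀) + 2f(x₁) + 2f(x₂) + ... + f(xₙ)]

x_0 = 0.7500, f(x_0) = 0.464631, coefficient = 1
x_1 = 1.1500, f(x_1) = 0.833138, coefficient = 2
x_2 = 1.5500, f(x_2) = 0.999568, coefficient = 2
x_3 = 1.9500, f(x_3) = 0.862966, coefficient = 2
x_4 = 2.3500, f(x_4) = 0.506194, coefficient = 2
x_5 = 2.7500, f(x_5) = 0.145665, coefficient = 1

I ≈ (0.400000/2) × 7.014029 = 1.402806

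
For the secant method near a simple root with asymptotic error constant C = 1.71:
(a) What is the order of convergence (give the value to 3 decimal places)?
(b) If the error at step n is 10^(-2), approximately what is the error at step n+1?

(a) Secant method has superlinear convergence with order φ = (1+√5)/2 ≈ 1.618.
    This means |e_{n+1}| ≈ C|e_n|^1.618.

(b) With |e_n| = 10^(-2) and C = 1.71:
    |e_{n+1}| ≈ 1.71 × (10^(-2))^1.618 = 1.71 × 10^(-3.24)

(a) ≈ 1.618 (golden ratio); (b) |e_{n+1}| ≈ 9.930e-04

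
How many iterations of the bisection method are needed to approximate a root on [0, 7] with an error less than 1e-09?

We need (b-a)/2^n ≤ 1e-09
(7 - 0)/2^n ≤ 1e-09
7/2^n ≤ 1e-09
2^n ≥ 7000000000
n ≥ log₂(7000000000) = 32.70
n ≥ 33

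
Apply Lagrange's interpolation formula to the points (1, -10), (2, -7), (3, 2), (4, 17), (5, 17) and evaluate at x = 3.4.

Lagrange interpolation formula:
P(x) = Σ yᵢ × Lᵢ(x)
where Lᵢ(x) = Π_{j≠i} (x - xⱼ)/(xᵢ - xⱼ)

L_0(3.4) = (3.4 - 2)/(1 - 2) × (3.4 - 3)/(1 - 3) × (3.4 - 4)/(1 - 4) × (3.4 - 5)/(1 - 5) = 0.022400
L_1(3.4) = (3.4 - 1)/(2 - 1) × (3.4 - 3)/(2 - 3) × (3.4 - 4)/(2 - 4) × (3.4 - 5)/(2 - 5) = -0.153600
L_2(3.4) = (3.4 - 1)/(3 - 1) × (3.4 - 2)/(3 - 2) × (3.4 - 4)/(3 - 4) × (3.4 - 5)/(3 - 5) = 0.806400
L_3(3.4) = (3.4 - 1)/(4 - 1) × (3.4 - 2)/(4 - 2) × (3.4 - 3)/(4 - 3) × (3.4 - 5)/(4 - 5) = 0.358400
L_4(3.4) = (3.4 - 1)/(5 - 1) × (3.4 - 2)/(5 - 2) × (3.4 - 3)/(5 - 3) × (3.4 - 4)/(5 - 4) = -0.033600

P(3.4) = (-10)×L_0(3.4) + (-7)×L_1(3.4) + 2×L_2(3.4) + 17×L_3(3.4) + 17×L_4(3.4)
P(3.4) = 7.985600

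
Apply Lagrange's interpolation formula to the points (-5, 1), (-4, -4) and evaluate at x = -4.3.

Lagrange interpolation formula:
P(x) = Σ yᵢ × Lᵢ(x)
where Lᵢ(x) = Π_{j≠i} (x - xⱼ)/(xᵢ - xⱼ)

L_0(-4.3) = (-4.3 - (-4))/(-5 - (-4)) = 0.300000
L_1(-4.3) = (-4.3 - (-5))/(-4 - (-5)) = 0.700000

P(-4.3) = 1×L_0(-4.3) + (-4)×L_1(-4.3)
P(-4.3) = -2.500000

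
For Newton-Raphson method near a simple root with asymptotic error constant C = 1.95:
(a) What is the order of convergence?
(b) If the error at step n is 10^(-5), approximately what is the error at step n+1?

(a) Newton-Raphson has quadratic (order 2) convergence near simple roots.
    This means |e_{n+1}| ≈ C|e_n|².

(b) With |e_n| = 10^(-5) and C = 1.95:
    |e_{n+1}| ≈ 1.95 × (10^(-5))² = 1.95 × 10^(-10)

(a) 2 (quadratic); (b) |e_{n+1}| ≈ 1.950e-10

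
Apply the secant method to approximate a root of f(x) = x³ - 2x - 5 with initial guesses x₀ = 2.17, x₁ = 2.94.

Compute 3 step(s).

f(x) = x³ - 2x - 5
x₀ = 2.17, x₁ = 2.94

Secant formula: x_{n+1} = x_n - f(x_n)(x_n - x_{n-1})/(f(x_n) - f(x_{n-1}))

Iteration 1:
  f(2.170000) = 0.878313
  f(2.940000) = 14.532184
  x_2 = 2.940000 - 14.532184×(2.940000 - 2.170000)/(14.532184 - 0.878313)
       = 2.120468
Iteration 2:
  f(2.940000) = 14.532184
  f(2.120468) = 0.293506
  x_3 = 2.120468 - 0.293506×(2.120468 - 2.940000)/(0.293506 - 14.532184)
       = 2.103575
Iteration 3:
  f(2.120468) = 0.293506
  f(2.103575) = 0.101227
  x_4 = 2.103575 - 0.101227×(2.103575 - 2.120468)/(0.101227 - 0.293506)
       = 2.094681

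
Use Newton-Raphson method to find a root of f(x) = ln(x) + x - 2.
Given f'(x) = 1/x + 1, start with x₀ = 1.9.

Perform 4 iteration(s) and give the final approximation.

f(x) = ln(x) + x - 2
f'(x) = 1/x + 1
x₀ = 1.9

Newton-Raphson formula: x_{n+1} = x_n - f(x_n)/f'(x_n)

Iteration 1:
  f(1.900000) = 0.541854
  f'(1.900000) = 1.526316
  x_1 = 1.900000 - 0.541854/1.526316 = 1.544992
Iteration 2:
  f(1.544992) = -0.019989
  f'(1.544992) = 1.647252
  x_2 = 1.544992 - (-0.019989)/1.647252 = 1.557127
Iteration 3:
  f(1.557127) = -0.000031
  f'(1.557127) = 1.642208
  x_3 = 1.557127 - (-0.000031)/1.642208 = 1.557146
Iteration 4:
  f(1.557146) = 0.000000
  f'(1.557146) = 1.642201
  x_4 = 1.557146 - 0.000000/1.642201 = 1.557146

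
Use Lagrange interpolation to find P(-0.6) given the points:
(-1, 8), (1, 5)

Lagrange interpolation formula:
P(x) = Σ yᵢ × Lᵢ(x)
where Lᵢ(x) = Π_{j≠i} (x - xⱼ)/(xᵢ - xⱼ)

L_0(-0.6) = (-0.6 - 1)/(-1 - 1) = 0.800000
L_1(-0.6) = (-0.6 - (-1))/(1 - (-1)) = 0.200000

P(-0.6) = 8×L_0(-0.6) + 5×L_1(-0.6)
P(-0.6) = 7.400000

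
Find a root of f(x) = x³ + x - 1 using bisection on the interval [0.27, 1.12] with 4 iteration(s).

f(x) = x³ + x - 1
Initial interval: [0.27, 1.12]

Iteration 1:
  c_1 = (0.270000 + 1.120000)/2 = 0.695000
  f(c_1) = f(0.695000) = 0.030702
  f(a) × f(c) < 0, new interval: [0.270000, 0.695000]
Iteration 2:
  c_2 = (0.270000 + 0.695000)/2 = 0.482500
  f(c_2) = f(0.482500) = -0.405171
  f(a) × f(c) ≥ 0, new interval: [0.482500, 0.695000]
Iteration 3:
  c_3 = (0.482500 + 0.695000)/2 = 0.588750
  f(c_3) = f(0.588750) = -0.207174
  f(a) × f(c) ≥ 0, new interval: [0.588750, 0.695000]
Iteration 4:
  c_4 = (0.588750 + 0.695000)/2 = 0.641875
  f(c_4) = f(0.641875) = -0.093670
  f(a) × f(c) ≥ 0, new interval: [0.641875, 0.695000]

After 4 iteration(s), the approximation is c_4 = 0.641875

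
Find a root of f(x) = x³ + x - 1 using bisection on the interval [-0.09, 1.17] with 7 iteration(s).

f(x) = x³ + x - 1
Initial interval: [-0.09, 1.17]

Iteration 1:
  c_1 = (-0.090000 + 1.170000)/2 = 0.540000
  f(c_1) = f(0.540000) = -0.302536
  f(a) × f(c) ≥ 0, new interval: [0.540000, 1.170000]
Iteration 2:
  c_2 = (0.540000 + 1.170000)/2 = 0.855000
  f(c_2) = f(0.855000) = 0.480026
  f(a) × f(c) < 0, new interval: [0.540000, 0.855000]
Iteration 3:
  c_3 = (0.540000 + 0.855000)/2 = 0.697500
  f(c_3) = f(0.697500) = 0.036838
  f(a) × f(c) < 0, new interval: [0.540000, 0.697500]
Iteration 4:
  c_4 = (0.540000 + 0.697500)/2 = 0.618750
  f(c_4) = f(0.618750) = -0.144361
  f(a) × f(c) ≥ 0, new interval: [0.618750, 0.697500]
Iteration 5:
  c_5 = (0.618750 + 0.697500)/2 = 0.658125
  f(c_5) = f(0.658125) = -0.056822
  f(a) × f(c) ≥ 0, new interval: [0.658125, 0.697500]
Iteration 6:
  c_6 = (0.658125 + 0.697500)/2 = 0.677812
  f(c_6) = f(0.677812) = -0.010780
  f(a) × f(c) ≥ 0, new interval: [0.677812, 0.697500]
Iteration 7:
  c_7 = (0.677812 + 0.697500)/2 = 0.687656
  f(c_7) = f(0.687656) = 0.012829
  f(a) × f(c) < 0, new interval: [0.677812, 0.687656]

After 7 iteration(s), the approximation is c_7 = 0.687656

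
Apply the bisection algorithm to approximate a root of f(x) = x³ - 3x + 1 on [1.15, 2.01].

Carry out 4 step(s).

f(x) = x³ - 3x + 1
Initial interval: [1.15, 2.01]

Iteration 1:
  c_1 = (1.150000 + 2.010000)/2 = 1.580000
  f(c_1) = f(1.580000) = 0.204312
  f(a) × f(c) < 0, new interval: [1.150000, 1.580000]
Iteration 2:
  c_2 = (1.150000 + 1.580000)/2 = 1.365000
  f(c_2) = f(1.365000) = -0.551698
  f(a) × f(c) ≥ 0, new interval: [1.365000, 1.580000]
Iteration 3:
  c_3 = (1.365000 + 1.580000)/2 = 1.472500
  f(c_3) = f(1.472500) = -0.224743
  f(a) × f(c) ≥ 0, new interval: [1.472500, 1.580000]
Iteration 4:
  c_4 = (1.472500 + 1.580000)/2 = 1.526250
  f(c_4) = f(1.526250) = -0.023444
  f(a) × f(c) ≥ 0, new interval: [1.526250, 1.580000]

After 4 iteration(s), the approximation is c_4 = 1.526250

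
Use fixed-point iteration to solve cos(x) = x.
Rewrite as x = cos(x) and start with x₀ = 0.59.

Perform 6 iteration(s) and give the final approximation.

Equation: cos(x) = x
Fixed-point form: x = cos(x)
x₀ = 0.59

x_1 = g(0.590000) = 0.830941
x_2 = g(0.830941) = 0.674181
x_3 = g(0.674181) = 0.781218
x_4 = g(0.781218) = 0.710056
x_5 = g(0.710056) = 0.758325
x_6 = g(0.758325) = 0.725989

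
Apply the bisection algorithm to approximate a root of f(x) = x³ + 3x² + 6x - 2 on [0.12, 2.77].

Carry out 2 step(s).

f(x) = x³ + 3x² + 6x - 2
Initial interval: [0.12, 2.77]

Iteration 1:
  c_1 = (0.120000 + 2.770000)/2 = 1.445000
  f(c_1) = f(1.445000) = 15.951271
  f(a) × f(c) < 0, new interval: [0.120000, 1.445000]
Iteration 2:
  c_2 = (0.120000 + 1.445000)/2 = 0.782500
  f(c_2) = f(0.782500) = 5.011048
  f(a) × f(c) < 0, new interval: [0.120000, 0.782500]

After 2 iteration(s), the approximation is c_2 = 0.782500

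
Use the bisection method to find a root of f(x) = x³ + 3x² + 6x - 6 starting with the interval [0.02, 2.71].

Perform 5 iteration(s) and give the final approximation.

f(x) = x³ + 3x² + 6x - 6
Initial interval: [0.02, 2.71]

Iteration 1:
  c_1 = (0.020000 + 2.710000)/2 = 1.365000
  f(c_1) = f(1.365000) = 10.322977
  f(a) × f(c) < 0, new interval: [0.020000, 1.365000]
Iteration 2:
  c_2 = (0.020000 + 1.365000)/2 = 0.692500
  f(c_2) = f(0.692500) = -0.074239
  f(a) × f(c) ≥ 0, new interval: [0.692500, 1.365000]
Iteration 3:
  c_3 = (0.692500 + 1.365000)/2 = 1.028750
  f(c_3) = f(1.028750) = 4.436233
  f(a) × f(c) < 0, new interval: [0.692500, 1.028750]
Iteration 4:
  c_4 = (0.692500 + 1.028750)/2 = 0.860625
  f(c_4) = f(0.860625) = 2.023220
  f(a) × f(c) < 0, new interval: [0.692500, 0.860625]
Iteration 5:
  c_5 = (0.692500 + 0.860625)/2 = 0.776563
  f(c_5) = f(0.776563) = 0.936828
  f(a) × f(c) < 0, new interval: [0.692500, 0.776563]

After 5 iteration(s), the approximation is c_5 = 0.776563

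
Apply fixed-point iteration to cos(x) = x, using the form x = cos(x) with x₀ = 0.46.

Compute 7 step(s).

Equation: cos(x) = x
Fixed-point form: x = cos(x)
x₀ = 0.46

x_1 = g(0.460000) = 0.896052
x_2 = g(0.896052) = 0.624697
x_3 = g(0.624697) = 0.811140
x_4 = g(0.811140) = 0.688672
x_5 = g(0.688672) = 0.772091
x_6 = g(0.772091) = 0.716454
x_7 = g(0.716454) = 0.754139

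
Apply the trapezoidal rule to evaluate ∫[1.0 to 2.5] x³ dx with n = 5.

f(x) = x³
a = 1.0, b = 2.5, n = 5
h = (b - a)/n = 0.300000

Trapezoidal rule: (h/2)[f(x₀) + 2f(x₁) + 2f(x₂) + ... + f(xₙ)]

x_0 = 1.0000, f(x_0) = 1.000000, coefficient = 1
x_1 = 1.3000, f(x_1) = 2.197000, coefficient = 2
x_2 = 1.6000, f(x_2) = 4.096000, coefficient = 2
x_3 = 1.9000, f(x_3) = 6.859000, coefficient = 2
x_4 = 2.2000, f(x_4) = 10.648000, coefficient = 2
x_5 = 2.5000, f(x_5) = 15.625000, coefficient = 1

I ≈ (0.300000/2) × 64.225000 = 9.633750
Exact value: 9.515625
Error: 0.118125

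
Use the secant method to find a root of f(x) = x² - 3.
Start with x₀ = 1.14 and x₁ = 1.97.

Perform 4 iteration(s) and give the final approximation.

f(x) = x² - 3
x₀ = 1.14, x₁ = 1.97

Secant formula: x_{n+1} = x_n - f(x_n)(x_n - x_{n-1})/(f(x_n) - f(x_{n-1}))

Iteration 1:
  f(1.140000) = -1.700400
  f(1.970000) = 0.880900
  x_2 = 1.970000 - 0.880900×(1.970000 - 1.140000)/(0.880900 - (-1.700400))
       = 1.686752
Iteration 2:
  f(1.970000) = 0.880900
  f(1.686752) = -0.154866
  x_3 = 1.686752 - (-0.154866)×(1.686752 - 1.970000)/(-0.154866 - 0.880900)
       = 1.729103
Iteration 3:
  f(1.686752) = -0.154866
  f(1.729103) = -0.010202
  x_4 = 1.729103 - (-0.010202)×(1.729103 - 1.686752)/(-0.010202 - (-0.154866))
       = 1.732090
Iteration 4:
  f(1.729103) = -0.010202
  f(1.732090) = 0.000135
  x_5 = 1.732090 - 0.000135×(1.732090 - 1.729103)/(0.000135 - (-0.010202))
       = 1.732051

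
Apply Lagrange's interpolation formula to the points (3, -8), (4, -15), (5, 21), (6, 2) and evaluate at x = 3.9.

Lagrange interpolation formula:
P(x) = Σ yᵢ × Lᵢ(x)
where Lᵢ(x) = Π_{j≠i} (x - xⱼ)/(xᵢ - xⱼ)

L_0(3.9) = (3.9 - 4)/(3 - 4) × (3.9 - 5)/(3 - 5) × (3.9 - 6)/(3 - 6) = 0.038500
L_1(3.9) = (3.9 - 3)/(4 - 3) × (3.9 - 5)/(4 - 5) × (3.9 - 6)/(4 - 6) = 1.039500
L_2(3.9) = (3.9 - 3)/(5 - 3) × (3.9 - 4)/(5 - 4) × (3.9 - 6)/(5 - 6) = -0.094500
L_3(3.9) = (3.9 - 3)/(6 - 3) × (3.9 - 4)/(6 - 4) × (3.9 - 5)/(6 - 5) = 0.016500

P(3.9) = (-8)×L_0(3.9) + (-15)×L_1(3.9) + 21×L_2(3.9) + 2×L_3(3.9)
P(3.9) = -17.852000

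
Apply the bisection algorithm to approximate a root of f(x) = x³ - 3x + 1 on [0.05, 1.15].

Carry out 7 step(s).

f(x) = x³ - 3x + 1
Initial interval: [0.05, 1.15]

Iteration 1:
  c_1 = (0.050000 + 1.150000)/2 = 0.600000
  f(c_1) = f(0.600000) = -0.584000
  f(a) × f(c) < 0, new interval: [0.050000, 0.600000]
Iteration 2:
  c_2 = (0.050000 + 0.600000)/2 = 0.325000
  f(c_2) = f(0.325000) = 0.059328
  f(a) × f(c) ≥ 0, new interval: [0.325000, 0.600000]
Iteration 3:
  c_3 = (0.325000 + 0.600000)/2 = 0.462500
  f(c_3) = f(0.462500) = -0.288568
  f(a) × f(c) < 0, new interval: [0.325000, 0.462500]
Iteration 4:
  c_4 = (0.325000 + 0.462500)/2 = 0.393750
  f(c_4) = f(0.393750) = -0.120203
  f(a) × f(c) < 0, new interval: [0.325000, 0.393750]
Iteration 5:
  c_5 = (0.325000 + 0.393750)/2 = 0.359375
  f(c_5) = f(0.359375) = -0.031712
  f(a) × f(c) < 0, new interval: [0.325000, 0.359375]
Iteration 6:
  c_6 = (0.325000 + 0.359375)/2 = 0.342187
  f(c_6) = f(0.342187) = 0.013505
  f(a) × f(c) ≥ 0, new interval: [0.342187, 0.359375]
Iteration 7:
  c_7 = (0.342187 + 0.359375)/2 = 0.350781
  f(c_7) = f(0.350781) = -0.009181
  f(a) × f(c) < 0, new interval: [0.342187, 0.350781]

After 7 iteration(s), the approximation is c_7 = 0.350781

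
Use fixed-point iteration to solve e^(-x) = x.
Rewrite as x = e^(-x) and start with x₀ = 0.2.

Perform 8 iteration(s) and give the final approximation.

Equation: e^(-x) = x
Fixed-point form: x = e^(-x)
x₀ = 0.2

x_1 = g(0.200000) = 0.818731
x_2 = g(0.818731) = 0.440991
x_3 = g(0.440991) = 0.643398
x_4 = g(0.643398) = 0.525503
x_5 = g(0.525503) = 0.591258
x_6 = g(0.591258) = 0.553631
x_7 = g(0.553631) = 0.574859
x_8 = g(0.574859) = 0.562784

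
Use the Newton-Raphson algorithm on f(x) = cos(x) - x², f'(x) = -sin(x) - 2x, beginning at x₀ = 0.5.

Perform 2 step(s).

f(x) = cos(x) - x²
f'(x) = -sin(x) - 2x
x₀ = 0.5

Newton-Raphson formula: x_{n+1} = x_n - f(x_n)/f'(x_n)

Iteration 1:
  f(0.500000) = 0.627583
  f'(0.500000) = -1.479426
  x_1 = 0.500000 - 0.627583/(-1.479426) = 0.924207
Iteration 2:
  f(0.924207) = -0.251691
  f'(0.924207) = -2.646557
  x_2 = 0.924207 - (-0.251691)/(-2.646557) = 0.829106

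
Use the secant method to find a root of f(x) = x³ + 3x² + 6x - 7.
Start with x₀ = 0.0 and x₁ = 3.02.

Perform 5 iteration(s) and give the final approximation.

f(x) = x³ + 3x² + 6x - 7
x₀ = 0.0, x₁ = 3.02

Secant formula: x_{n+1} = x_n - f(x_n)(x_n - x_{n-1})/(f(x_n) - f(x_{n-1}))

Iteration 1:
  f(0.000000) = -7.000000
  f(3.020000) = 66.024808
  x_2 = 3.020000 - 66.024808×(3.020000 - 0.000000)/(66.024808 - (-7.000000))
       = 0.289491
Iteration 2:
  f(3.020000) = 66.024808
  f(0.289491) = -4.987381
  x_3 = 0.289491 - (-4.987381)×(0.289491 - 3.020000)/(-4.987381 - 66.024808)
       = 0.481262
Iteration 3:
  f(0.289491) = -4.987381
  f(0.481262) = -3.306124
  x_4 = 0.481262 - (-3.306124)×(0.481262 - 0.289491)/(-3.306124 - (-4.987381))
       = 0.858372
Iteration 4:
  f(0.481262) = -3.306124
  f(0.858372) = 0.993091
  x_5 = 0.858372 - 0.993091×(0.858372 - 0.481262)/(0.993091 - (-3.306124))
       = 0.771262
Iteration 5:
  f(0.858372) = 0.993091
  f(0.771262) = -0.129111
  x_6 = 0.771262 - (-0.129111)×(0.771262 - 0.858372)/(-0.129111 - 0.993091)
       = 0.781284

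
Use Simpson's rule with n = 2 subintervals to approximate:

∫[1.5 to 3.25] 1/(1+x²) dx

f(x) = 1/(1+x²)
a = 1.5, b = 3.25, n = 2
h = (b - a)/n = 0.875000

Simpson's rule: (h/3)[f(x₀) + 4f(x₁) + 2f(x₂) + ... + f(xₙ)]

x_0 = 1.5000, f(x_0) = 0.307692, coefficient = 1
x_1 = 2.3750, f(x_1) = 0.150588, coefficient = 4
x_2 = 3.2500, f(x_2) = 0.086486, coefficient = 1

I ≈ (0.875000/3) × 0.996532 = 0.290655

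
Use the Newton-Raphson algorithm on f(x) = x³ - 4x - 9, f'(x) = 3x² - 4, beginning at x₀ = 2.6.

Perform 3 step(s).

f(x) = x³ - 4x - 9
f'(x) = 3x² - 4
x₀ = 2.6

Newton-Raphson formula: x_{n+1} = x_n - f(x_n)/f'(x_n)

Iteration 1:
  f(2.600000) = -1.824000
  f'(2.600000) = 16.280000
  x_1 = 2.600000 - (-1.824000)/16.280000 = 2.712039
Iteration 2:
  f(2.712039) = 0.099318
  f'(2.712039) = 18.065472
  x_2 = 2.712039 - 0.099318/18.065472 = 2.706542
Iteration 3:
  f(2.706542) = 0.000246
  f'(2.706542) = 17.976103
  x_3 = 2.706542 - 0.000246/17.976103 = 2.706528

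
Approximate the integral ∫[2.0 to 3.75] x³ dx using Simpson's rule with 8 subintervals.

f(x) = x³
a = 2.0, b = 3.75, n = 8
h = (b - a)/n = 0.218750

Simpson's rule: (h/3)[f(x₀) + 4f(x₁) + 2f(x₂) + ... + f(xₙ)]

x_0 = 2.0000, f(x_0) = 8.000000, coefficient = 1
x_1 = 2.2188, f(x_1) = 10.922577, coefficient = 4
x_2 = 2.4375, f(x_2) = 14.482178, coefficient = 2
x_3 = 2.6562, f(x_3) = 18.741608, coefficient = 4
x_4 = 2.8750, f(x_4) = 23.763672, coefficient = 2
x_5 = 3.0938, f(x_5) = 29.611176, coefficient = 4
x_6 = 3.3125, f(x_6) = 36.346924, coefficient = 2
x_7 = 3.5312, f(x_7) = 44.033722, coefficient = 4
x_8 = 3.7500, f(x_8) = 52.734375, coefficient = 1

I ≈ (0.218750/3) × 623.156250 = 45.438477
Exact value: 45.438477
Error: 0.000000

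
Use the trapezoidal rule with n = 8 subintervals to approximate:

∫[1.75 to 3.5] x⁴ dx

f(x) = x⁴
a = 1.75, b = 3.5, n = 8
h = (b - a)/n = 0.218750

Trapezoidal rule: (h/2)[f(x₀) + 2f(x₁) + 2f(x₂) + ... + f(xₙ)]

x_0 = 1.7500, f(x_0) = 9.378906, coefficient = 1
x_1 = 1.9688, f(x_1) = 15.023194, coefficient = 2
x_2 = 2.1875, f(x_2) = 22.897720, coefficient = 2
x_3 = 2.4062, f(x_3) = 33.524552, coefficient = 2
x_4 = 2.6250, f(x_4) = 47.480713, coefficient = 2
x_5 = 2.8438, f(x_5) = 65.398179, coefficient = 2
x_6 = 3.0625, f(x_6) = 87.963882, coefficient = 2
x_7 = 3.2812, f(x_7) = 115.919709, coefficient = 2
x_8 = 3.5000, f(x_8) = 150.062500, coefficient = 1

I ≈ (0.218750/2) × 935.857307 = 102.359393
Exact value: 101.761133
Error: 0.598260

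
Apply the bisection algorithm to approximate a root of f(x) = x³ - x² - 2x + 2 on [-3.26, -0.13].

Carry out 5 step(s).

f(x) = x³ - x² - 2x + 2
Initial interval: [-3.26, -0.13]

Iteration 1:
  c_1 = (-3.260000 + (-0.130000))/2 = -1.695000
  f(c_1) = f(-1.695000) = -2.352802
  f(a) × f(c) ≥ 0, new interval: [-1.695000, -0.130000]
Iteration 2:
  c_2 = (-1.695000 + (-0.130000))/2 = -0.912500
  f(c_2) = f(-0.912500) = 2.232545
  f(a) × f(c) < 0, new interval: [-1.695000, -0.912500]
Iteration 3:
  c_3 = (-1.695000 + (-0.912500))/2 = -1.303750
  f(c_3) = f(-1.303750) = 0.691669
  f(a) × f(c) < 0, new interval: [-1.695000, -1.303750]
Iteration 4:
  c_4 = (-1.695000 + (-1.303750))/2 = -1.499375
  f(c_4) = f(-1.499375) = -0.620158
  f(a) × f(c) ≥ 0, new interval: [-1.499375, -1.303750]
Iteration 5:
  c_5 = (-1.499375 + (-1.303750))/2 = -1.401562
  f(c_5) = f(-1.401562) = 0.085550
  f(a) × f(c) < 0, new interval: [-1.499375, -1.401562]

After 5 iteration(s), the approximation is c_5 = -1.401562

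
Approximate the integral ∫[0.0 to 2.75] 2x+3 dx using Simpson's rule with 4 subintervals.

f(x) = 2x+3
a = 0.0, b = 2.75, n = 4
h = (b - a)/n = 0.687500

Simpson's rule: (h/3)[f(x₀) + 4f(x₁) + 2f(x₂) + ... + f(xₙ)]

x_0 = 0.0000, f(x_0) = 3.000000, coefficient = 1
x_1 = 0.6875, f(x_1) = 4.375000, coefficient = 4
x_2 = 1.3750, f(x_2) = 5.750000, coefficient = 2
x_3 = 2.0625, f(x_3) = 7.125000, coefficient = 4
x_4 = 2.7500, f(x_4) = 8.500000, coefficient = 1

I ≈ (0.687500/3) × 69.000000 = 15.812500
Exact value: 15.812500
Error: 0.000000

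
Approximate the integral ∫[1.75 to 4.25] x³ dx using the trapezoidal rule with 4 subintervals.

f(x) = x³
a = 1.75, b = 4.25, n = 4
h = (b - a)/n = 0.625000

Trapezoidal rule: (h/2)[f(x₀) + 2f(x₁) + 2f(x₂) + ... + f(xₙ)]

x_0 = 1.7500, f(x_0) = 5.359375, coefficient = 1
x_1 = 2.3750, f(x_1) = 13.396484, coefficient = 2
x_2 = 3.0000, f(x_2) = 27.000000, coefficient = 2
x_3 = 3.6250, f(x_3) = 47.634766, coefficient = 2
x_4 = 4.2500, f(x_4) = 76.765625, coefficient = 1

I ≈ (0.625000/2) × 258.187500 = 80.683594
Exact value: 79.218750
Error: 1.464844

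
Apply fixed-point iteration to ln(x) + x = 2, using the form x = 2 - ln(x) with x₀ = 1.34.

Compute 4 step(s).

Equation: ln(x) + x = 2
Fixed-point form: x = 2 - ln(x)
x₀ = 1.34

x_1 = g(1.340000) = 1.707330
x_2 = g(1.707330) = 1.465069
x_3 = g(1.465069) = 1.618098
x_4 = g(1.618098) = 1.518749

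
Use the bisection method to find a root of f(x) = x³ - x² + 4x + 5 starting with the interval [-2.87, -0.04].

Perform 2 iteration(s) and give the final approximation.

f(x) = x³ - x² + 4x + 5
Initial interval: [-2.87, -0.04]

Iteration 1:
  c_1 = (-2.870000 + (-0.040000))/2 = -1.455000
  f(c_1) = f(-1.455000) = -6.017296
  f(a) × f(c) ≥ 0, new interval: [-1.455000, -0.040000]
Iteration 2:
  c_2 = (-1.455000 + (-0.040000))/2 = -0.747500
  f(c_2) = f(-0.747500) = 1.033573
  f(a) × f(c) < 0, new interval: [-1.455000, -0.747500]

After 2 iteration(s), the approximation is c_2 = -0.747500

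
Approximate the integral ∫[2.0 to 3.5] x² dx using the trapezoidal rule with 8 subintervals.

f(x) = x²
a = 2.0, b = 3.5, n = 8
h = (b - a)/n = 0.187500

Trapezoidal rule: (h/2)[f(x₀) + 2f(x₁) + 2f(x₂) + ... + f(xₙ)]

x_0 = 2.0000, f(x_0) = 4.000000, coefficient = 1
x_1 = 2.1875, f(x_1) = 4.785156, coefficient = 2
x_2 = 2.3750, f(x_2) = 5.640625, coefficient = 2
x_3 = 2.5625, f(x_3) = 6.566406, coefficient = 2
x_4 = 2.7500, f(x_4) = 7.562500, coefficient = 2
x_5 = 2.9375, f(x_5) = 8.628906, coefficient = 2
x_6 = 3.1250, f(x_6) = 9.765625, coefficient = 2
x_7 = 3.3125, f(x_7) = 10.972656, coefficient = 2
x_8 = 3.5000, f(x_8) = 12.250000, coefficient = 1

I ≈ (0.187500/2) × 124.093750 = 11.633789
Exact value: 11.625000
Error: 0.008789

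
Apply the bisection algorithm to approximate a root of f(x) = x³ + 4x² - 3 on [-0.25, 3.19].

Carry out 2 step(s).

f(x) = x³ + 4x² - 3
Initial interval: [-0.25, 3.19]

Iteration 1:
  c_1 = (-0.250000 + 3.190000)/2 = 1.470000
  f(c_1) = f(1.470000) = 8.820123
  f(a) × f(c) < 0, new interval: [-0.250000, 1.470000]
Iteration 2:
  c_2 = (-0.250000 + 1.470000)/2 = 0.610000
  f(c_2) = f(0.610000) = -1.284619
  f(a) × f(c) ≥ 0, new interval: [0.610000, 1.470000]

After 2 iteration(s), the approximation is c_2 = 0.610000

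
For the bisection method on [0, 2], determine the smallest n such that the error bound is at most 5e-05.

We need (b-a)/2^n ≤ 5e-05
(2 - 0)/2^n ≤ 5e-05
2/2^n ≤ 5e-05
2^n ≥ 40000
n ≥ log₂(40000) = 15.29
n ≥ 16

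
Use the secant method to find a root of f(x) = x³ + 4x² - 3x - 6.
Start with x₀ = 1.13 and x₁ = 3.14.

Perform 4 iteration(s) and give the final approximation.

f(x) = x³ + 4x² - 3x - 6
x₀ = 1.13, x₁ = 3.14

Secant formula: x_{n+1} = x_n - f(x_n)(x_n - x_{n-1})/(f(x_n) - f(x_{n-1}))

Iteration 1:
  f(1.130000) = -2.839503
  f(3.140000) = 54.977544
  x_2 = 3.140000 - 54.977544×(3.140000 - 1.130000)/(54.977544 - (-2.839503))
       = 1.228715
Iteration 2:
  f(3.140000) = 54.977544
  f(1.228715) = -1.792144
  x_3 = 1.228715 - (-1.792144)×(1.228715 - 3.140000)/(-1.792144 - 54.977544)
       = 1.289052
Iteration 3:
  f(1.228715) = -1.792144
  f(1.289052) = -1.078581
  x_4 = 1.289052 - (-1.078581)×(1.289052 - 1.228715)/(-1.078581 - (-1.792144))
       = 1.380253
Iteration 4:
  f(1.289052) = -1.078581
  f(1.380253) = 0.109155
  x_5 = 1.380253 - 0.109155×(1.380253 - 1.289052)/(0.109155 - (-1.078581))
       = 1.371872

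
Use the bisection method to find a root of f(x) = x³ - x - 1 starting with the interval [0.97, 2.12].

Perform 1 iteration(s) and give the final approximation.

f(x) = x³ - x - 1
Initial interval: [0.97, 2.12]

Iteration 1:
  c_1 = (0.970000 + 2.120000)/2 = 1.545000
  f(c_1) = f(1.545000) = 1.142954
  f(a) × f(c) < 0, new interval: [0.970000, 1.545000]

After 1 iteration(s), the approximation is c_1 = 1.545000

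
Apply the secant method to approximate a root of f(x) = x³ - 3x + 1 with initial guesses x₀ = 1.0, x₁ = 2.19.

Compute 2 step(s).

f(x) = x³ - 3x + 1
x₀ = 1.0, x₁ = 2.19

Secant formula: x_{n+1} = x_n - f(x_n)(x_n - x_{n-1})/(f(x_n) - f(x_{n-1}))

Iteration 1:
  f(1.000000) = -1.000000
  f(2.190000) = 4.933459
  x_2 = 2.190000 - 4.933459×(2.190000 - 1.000000)/(4.933459 - (-1.000000))
       = 1.200558
Iteration 2:
  f(2.190000) = 4.933459
  f(1.200558) = -0.871263
  x_3 = 1.200558 - (-0.871263)×(1.200558 - 2.190000)/(-0.871263 - 4.933459)
       = 1.349068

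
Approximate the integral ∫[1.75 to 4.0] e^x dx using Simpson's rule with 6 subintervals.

f(x) = e^x
a = 1.75, b = 4.0, n = 6
h = (b - a)/n = 0.375000

Simpson's rule: (h/3)[f(x₀) + 4f(x₁) + 2f(x₂) + ... + f(xₙ)]

x_0 = 1.7500, f(x_0) = 5.754603, coefficient = 1
x_1 = 2.1250, f(x_1) = 8.372897, coefficient = 4
x_2 = 2.5000, f(x_2) = 12.182494, coefficient = 2
x_3 = 2.8750, f(x_3) = 17.725424, coefficient = 4
x_4 = 3.2500, f(x_4) = 25.790340, coefficient = 2
x_5 = 3.6250, f(x_5) = 37.524723, coefficient = 4
x_6 = 4.0000, f(x_6) = 54.598150, coefficient = 1

I ≈ (0.375000/3) × 390.790600 = 48.848825
Exact value: 48.843547
Error: 0.005278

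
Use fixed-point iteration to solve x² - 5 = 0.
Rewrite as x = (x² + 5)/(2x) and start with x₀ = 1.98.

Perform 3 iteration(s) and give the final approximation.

Equation: x² - 5 = 0
Fixed-point form: x = (x² + 5)/(2x)
x₀ = 1.98

x_1 = g(1.980000) = 2.252626
x_2 = g(2.252626) = 2.236129
x_3 = g(2.236129) = 2.236068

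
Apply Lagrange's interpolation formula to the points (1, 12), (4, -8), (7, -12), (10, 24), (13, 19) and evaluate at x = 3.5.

Lagrange interpolation formula:
P(x) = Σ yᵢ × Lᵢ(x)
where Lᵢ(x) = Π_{j≠i} (x - xⱼ)/(xᵢ - xⱼ)

L_0(3.5) = (3.5 - 4)/(1 - 4) × (3.5 - 7)/(1 - 7) × (3.5 - 10)/(1 - 10) × (3.5 - 13)/(1 - 13) = 0.055588
L_1(3.5) = (3.5 - 1)/(4 - 1) × (3.5 - 7)/(4 - 7) × (3.5 - 10)/(4 - 10) × (3.5 - 13)/(4 - 13) = 1.111754
L_2(3.5) = (3.5 - 1)/(7 - 1) × (3.5 - 4)/(7 - 4) × (3.5 - 10)/(7 - 10) × (3.5 - 13)/(7 - 13) = -0.238233
L_3(3.5) = (3.5 - 1)/(10 - 1) × (3.5 - 4)/(10 - 4) × (3.5 - 7)/(10 - 7) × (3.5 - 13)/(10 - 13) = 0.085520
L_4(3.5) = (3.5 - 1)/(13 - 1) × (3.5 - 4)/(13 - 4) × (3.5 - 7)/(13 - 7) × (3.5 - 10)/(13 - 10) = -0.014628

P(3.5) = 12×L_0(3.5) + (-8)×L_1(3.5) + (-12)×L_2(3.5) + 24×L_3(3.5) + 19×L_4(3.5)
P(3.5) = -3.593654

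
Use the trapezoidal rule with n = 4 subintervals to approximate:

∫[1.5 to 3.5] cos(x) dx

f(x) = cos(x)
a = 1.5, b = 3.5, n = 4
h = (b - a)/n = 0.500000

Trapezoidal rule: (h/2)[f(x₀) + 2f(x₁) + 2f(x₂) + ... + f(xₙ)]

x_0 = 1.5000, f(x_0) = 0.070737, coefficient = 1
x_1 = 2.0000, f(x_1) = -0.416147, coefficient = 2
x_2 = 2.5000, f(x_2) = -0.801144, coefficient = 2
x_3 = 3.0000, f(x_3) = -0.989992, coefficient = 2
x_4 = 3.5000, f(x_4) = -0.936457, coefficient = 1

I ≈ (0.500000/2) × -5.280285 = -1.320071
Exact value: -1.348278
Error: 0.028207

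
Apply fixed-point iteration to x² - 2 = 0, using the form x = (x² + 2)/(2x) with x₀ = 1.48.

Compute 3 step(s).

Equation: x² - 2 = 0
Fixed-point form: x = (x² + 2)/(2x)
x₀ = 1.48

x_1 = g(1.480000) = 1.415676
x_2 = g(1.415676) = 1.414214
x_3 = g(1.414214) = 1.414214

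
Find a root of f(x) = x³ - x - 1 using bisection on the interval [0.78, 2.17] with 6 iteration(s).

f(x) = x³ - x - 1
Initial interval: [0.78, 2.17]

Iteration 1:
  c_1 = (0.780000 + 2.170000)/2 = 1.475000
  f(c_1) = f(1.475000) = 0.734047
  f(a) × f(c) < 0, new interval: [0.780000, 1.475000]
Iteration 2:
  c_2 = (0.780000 + 1.475000)/2 = 1.127500
  f(c_2) = f(1.127500) = -0.694159
  f(a) × f(c) ≥ 0, new interval: [1.127500, 1.475000]
Iteration 3:
  c_3 = (1.127500 + 1.475000)/2 = 1.301250
  f(c_3) = f(1.301250) = -0.097906
  f(a) × f(c) ≥ 0, new interval: [1.301250, 1.475000]
Iteration 4:
  c_4 = (1.301250 + 1.475000)/2 = 1.388125
  f(c_4) = f(1.388125) = 0.286641
  f(a) × f(c) < 0, new interval: [1.301250, 1.388125]
Iteration 5:
  c_5 = (1.301250 + 1.388125)/2 = 1.344688
  f(c_5) = f(1.344688) = 0.086756
  f(a) × f(c) < 0, new interval: [1.301250, 1.344688]
Iteration 6:
  c_6 = (1.301250 + 1.344688)/2 = 1.322969
  f(c_6) = f(1.322969) = -0.007448
  f(a) × f(c) ≥ 0, new interval: [1.322969, 1.344688]

After 6 iteration(s), the approximation is c_6 = 1.322969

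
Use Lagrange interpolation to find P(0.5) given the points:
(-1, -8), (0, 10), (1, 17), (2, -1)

Lagrange interpolation formula:
P(x) = Σ yᵢ × Lᵢ(x)
where Lᵢ(x) = Π_{j≠i} (x - xⱼ)/(xᵢ - xⱼ)

L_0(0.5) = (0.5 - 0)/(-1 - 0) × (0.5 - 1)/(-1 - 1) × (0.5 - 2)/(-1 - 2) = -0.062500
L_1(0.5) = (0.5 - (-1))/(0 - (-1)) × (0.5 - 1)/(0 - 1) × (0.5 - 2)/(0 - 2) = 0.562500
L_2(0.5) = (0.5 - (-1))/(1 - (-1)) × (0.5 - 0)/(1 - 0) × (0.5 - 2)/(1 - 2) = 0.562500
L_3(0.5) = (0.5 - (-1))/(2 - (-1)) × (0.5 - 0)/(2 - 0) × (0.5 - 1)/(2 - 1) = -0.062500

P(0.5) = (-8)×L_0(0.5) + 10×L_1(0.5) + 17×L_2(0.5) + (-1)×L_3(0.5)
P(0.5) = 15.750000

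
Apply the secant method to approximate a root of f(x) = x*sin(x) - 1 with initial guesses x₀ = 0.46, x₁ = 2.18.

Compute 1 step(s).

f(x) = x*sin(x) - 1
x₀ = 0.46, x₁ = 2.18

Secant formula: x_{n+1} = x_n - f(x_n)(x_n - x_{n-1})/(f(x_n) - f(x_{n-1}))

Iteration 1:
  f(0.460000) = -0.795784
  f(2.180000) = 0.787827
  x_2 = 2.180000 - 0.787827×(2.180000 - 0.460000)/(0.787827 - (-0.795784))
       = 1.324321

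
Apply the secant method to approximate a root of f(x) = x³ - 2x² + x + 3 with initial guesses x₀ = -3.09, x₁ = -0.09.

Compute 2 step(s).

f(x) = x³ - 2x² + x + 3
x₀ = -3.09, x₁ = -0.09

Secant formula: x_{n+1} = x_n - f(x_n)(x_n - x_{n-1})/(f(x_n) - f(x_{n-1}))

Iteration 1:
  f(-3.090000) = -48.689829
  f(-0.090000) = 2.893071
  x_2 = -0.090000 - 2.893071×(-0.090000 - (-3.090000))/(2.893071 - (-48.689829))
       = -0.258258
Iteration 2:
  f(-0.090000) = 2.893071
  f(-0.258258) = 2.591124
  x_3 = -0.258258 - 2.591124×(-0.258258 - (-0.090000))/(2.591124 - 2.893071)
       = -1.702138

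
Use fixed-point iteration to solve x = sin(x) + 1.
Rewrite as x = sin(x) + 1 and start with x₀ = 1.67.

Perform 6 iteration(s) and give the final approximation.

Equation: x = sin(x) + 1
Fixed-point form: x = sin(x) + 1
x₀ = 1.67

x_1 = g(1.670000) = 1.995083
x_2 = g(1.995083) = 1.911332
x_3 = g(1.911332) = 1.942576
x_4 = g(1.942576) = 1.931682
x_5 = g(1.931682) = 1.935584
x_6 = g(1.935584) = 1.934199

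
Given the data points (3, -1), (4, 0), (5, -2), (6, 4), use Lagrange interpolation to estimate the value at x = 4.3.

Lagrange interpolation formula:
P(x) = Σ yᵢ × Lᵢ(x)
where Lᵢ(x) = Π_{j≠i} (x - xⱼ)/(xᵢ - xⱼ)

L_0(4.3) = (4.3 - 4)/(3 - 4) × (4.3 - 5)/(3 - 5) × (4.3 - 6)/(3 - 6) = -0.059500
L_1(4.3) = (4.3 - 3)/(4 - 3) × (4.3 - 5)/(4 - 5) × (4.3 - 6)/(4 - 6) = 0.773500
L_2(4.3) = (4.3 - 3)/(5 - 3) × (4.3 - 4)/(5 - 4) × (4.3 - 6)/(5 - 6) = 0.331500
L_3(4.3) = (4.3 - 3)/(6 - 3) × (4.3 - 4)/(6 - 4) × (4.3 - 5)/(6 - 5) = -0.045500

P(4.3) = (-1)×L_0(4.3) + 0×L_1(4.3) + (-2)×L_2(4.3) + 4×L_3(4.3)
P(4.3) = -0.785500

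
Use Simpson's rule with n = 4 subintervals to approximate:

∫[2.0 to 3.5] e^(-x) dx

f(x) = e^(-x)
a = 2.0, b = 3.5, n = 4
h = (b - a)/n = 0.375000

Simpson's rule: (h/3)[f(x₀) + 4f(x₁) + 2f(x₂) + ... + f(xₙ)]

x_0 = 2.0000, f(x_0) = 0.135335, coefficient = 1
x_1 = 2.3750, f(x_1) = 0.093014, coefficient = 4
x_2 = 2.7500, f(x_2) = 0.063928, coefficient = 2
x_3 = 3.1250, f(x_3) = 0.043937, coefficient = 4
x_4 = 3.5000, f(x_4) = 0.030197, coefficient = 1

I ≈ (0.375000/3) × 0.841194 = 0.105149
Exact value: 0.105138
Error: 0.000011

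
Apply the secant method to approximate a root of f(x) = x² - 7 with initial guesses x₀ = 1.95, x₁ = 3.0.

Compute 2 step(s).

f(x) = x² - 7
x₀ = 1.95, x₁ = 3.0

Secant formula: x_{n+1} = x_n - f(x_n)(x_n - x_{n-1})/(f(x_n) - f(x_{n-1}))

Iteration 1:
  f(1.950000) = -3.197500
  f(3.000000) = 2.000000
  x_2 = 3.000000 - 2.000000×(3.000000 - 1.950000)/(2.000000 - (-3.197500))
       = 2.595960
Iteration 2:
  f(3.000000) = 2.000000
  f(2.595960) = -0.260994
  x_3 = 2.595960 - (-0.260994)×(2.595960 - 3.000000)/(-0.260994 - 2.000000)
       = 2.642599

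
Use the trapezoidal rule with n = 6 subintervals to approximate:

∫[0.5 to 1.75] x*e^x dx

f(x) = x*e^x
a = 0.5, b = 1.75, n = 6
h = (b - a)/n = 0.208333

Trapezoidal rule: (h/2)[f(x₀) + 2f(x₁) + 2f(x₂) + ... + f(xₙ)]

x_0 = 0.5000, f(x_0) = 0.824361, coefficient = 1
x_1 = 0.7083, f(x_1) = 1.438345, coefficient = 2
x_2 = 0.9167, f(x_2) = 2.292528, coefficient = 2
x_3 = 1.1250, f(x_3) = 3.465244, coefficient = 2
x_4 = 1.3333, f(x_4) = 5.058224, coefficient = 2
x_5 = 1.5417, f(x_5) = 7.203239, coefficient = 2
x_6 = 1.7500, f(x_6) = 10.070555, coefficient = 1

I ≈ (0.208333/2) × 49.810074 = 5.188549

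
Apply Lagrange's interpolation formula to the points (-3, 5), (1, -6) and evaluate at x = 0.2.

Lagrange interpolation formula:
P(x) = Σ yᵢ × Lᵢ(x)
where Lᵢ(x) = Π_{j≠i} (x - xⱼ)/(xᵢ - xⱼ)

L_0(0.2) = (0.2 - 1)/(-3 - 1) = 0.200000
L_1(0.2) = (0.2 - (-3))/(1 - (-3)) = 0.800000

P(0.2) = 5×L_0(0.2) + (-6)×L_1(0.2)
P(0.2) = -3.800000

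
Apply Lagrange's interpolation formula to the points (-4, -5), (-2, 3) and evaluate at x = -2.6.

Lagrange interpolation formula:
P(x) = Σ yᵢ × Lᵢ(x)
where Lᵢ(x) = Π_{j≠i} (x - xⱼ)/(xᵢ - xⱼ)

L_0(-2.6) = (-2.6 - (-2))/(-4 - (-2)) = 0.300000
L_1(-2.6) = (-2.6 - (-4))/(-2 - (-4)) = 0.700000

P(-2.6) = (-5)×L_0(-2.6) + 3×L_1(-2.6)
P(-2.6) = 0.600000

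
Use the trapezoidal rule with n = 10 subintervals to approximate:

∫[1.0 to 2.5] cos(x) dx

f(x) = cos(x)
a = 1.0, b = 2.5, n = 10
h = (b - a)/n = 0.150000

Trapezoidal rule: (h/2)[f(x₀) + 2f(x₁) + 2f(x₂) + ... + f(xₙ)]

x_0 = 1.0000, f(x_0) = 0.540302, coefficient = 1
x_1 = 1.1500, f(x_1) = 0.408487, coefficient = 2
x_2 = 1.3000, f(x_2) = 0.267499, coefficient = 2
x_3 = 1.4500, f(x_3) = 0.120503, coefficient = 2
x_4 = 1.6000, f(x_4) = -0.029200, coefficient = 2
x_5 = 1.7500, f(x_5) = -0.178246, coefficient = 2
x_6 = 1.9000, f(x_6) = -0.323290, coefficient = 2
x_7 = 2.0500, f(x_7) = -0.461073, coefficient = 2
x_8 = 2.2000, f(x_8) = -0.588501, coefficient = 2
x_9 = 2.3500, f(x_9) = -0.702713, coefficient = 2
x_10 = 2.5000, f(x_10) = -0.801144, coefficient = 1

I ≈ (0.150000/2) × -3.233907 = -0.242543
Exact value: -0.242999
Error: 0.000456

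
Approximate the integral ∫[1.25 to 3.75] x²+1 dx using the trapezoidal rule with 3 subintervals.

f(x) = x²+1
a = 1.25, b = 3.75, n = 3
h = (b - a)/n = 0.833333

Trapezoidal rule: (h/2)[f(x₀) + 2f(x₁) + 2f(x₂) + ... + f(xₙ)]

x_0 = 1.2500, f(x_0) = 2.562500, coefficient = 1
x_1 = 2.0833, f(x_1) = 5.340278, coefficient = 2
x_2 = 2.9167, f(x_2) = 9.506944, coefficient = 2
x_3 = 3.7500, f(x_3) = 15.062500, coefficient = 1

I ≈ (0.833333/2) × 47.319444 = 19.716435
Exact value: 19.427083
Error: 0.289352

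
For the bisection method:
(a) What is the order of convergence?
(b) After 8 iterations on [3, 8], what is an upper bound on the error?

(a) Bisection has linear (order 1) convergence; the error is halved each step.

(b) Error bound = (b-a)/2^n = (8 - 3)/2^{8}
    = 5/2^{8}

(a) 1 (linear); (b) error ≤ 1.95e-02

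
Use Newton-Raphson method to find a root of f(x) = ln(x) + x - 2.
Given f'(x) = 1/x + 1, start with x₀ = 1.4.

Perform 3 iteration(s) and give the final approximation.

f(x) = ln(x) + x - 2
f'(x) = 1/x + 1
x₀ = 1.4

Newton-Raphson formula: x_{n+1} = x_n - f(x_n)/f'(x_n)

Iteration 1:
  f(1.400000) = -0.263528
  f'(1.400000) = 1.714286
  x_1 = 1.400000 - (-0.263528)/1.714286 = 1.553725
Iteration 2:
  f(1.553725) = -0.005621
  f'(1.553725) = 1.643615
  x_2 = 1.553725 - (-0.005621)/1.643615 = 1.557144
Iteration 3:
  f(1.557144) = -0.000002
  f'(1.557144) = 1.642201
  x_3 = 1.557144 - (-0.000002)/1.642201 = 1.557146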